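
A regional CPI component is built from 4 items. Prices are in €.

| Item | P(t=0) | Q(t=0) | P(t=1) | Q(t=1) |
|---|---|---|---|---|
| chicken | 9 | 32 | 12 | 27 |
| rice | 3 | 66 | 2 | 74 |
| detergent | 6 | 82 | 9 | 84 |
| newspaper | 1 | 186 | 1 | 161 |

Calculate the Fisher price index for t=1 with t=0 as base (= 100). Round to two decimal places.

123.32

Laspeyres component (base-period weights):
ΣP(t=1)Q(t=0) = 12×32 + 2×66 + 9×82 + 1×186 = 384 + 132 + 738 + 186 = 1440
ΣP(t=0)Q(t=0) = 9×32 + 3×66 + 6×82 + 1×186 = 288 + 198 + 492 + 186 = 1164
L = 1440 / 1164 × 100 = 123.7113
Paasche component (current-period weights):
ΣP(t=1)Q(t=1) = 12×27 + 2×74 + 9×84 + 1×161 = 324 + 148 + 756 + 161 = 1389
ΣP(t=0)Q(t=1) = 9×27 + 3×74 + 6×84 + 1×161 = 243 + 222 + 504 + 161 = 1130
P = 1389 / 1130 × 100 = 122.9204
Fisher = √(L × P) = √(123.7113 × 122.9204) = 123.3152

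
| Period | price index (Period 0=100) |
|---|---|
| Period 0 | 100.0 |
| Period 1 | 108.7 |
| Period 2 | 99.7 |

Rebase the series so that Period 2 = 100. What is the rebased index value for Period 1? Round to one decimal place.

109.0

Rebased(Period 1) = 108.7 / 99.7 × 100 = 109.0271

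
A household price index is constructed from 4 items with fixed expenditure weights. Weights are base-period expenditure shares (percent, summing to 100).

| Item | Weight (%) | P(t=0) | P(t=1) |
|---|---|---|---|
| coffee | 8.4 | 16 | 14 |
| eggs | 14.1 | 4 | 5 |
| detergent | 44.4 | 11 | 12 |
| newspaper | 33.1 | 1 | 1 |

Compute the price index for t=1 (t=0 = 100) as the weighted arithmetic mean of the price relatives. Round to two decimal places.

106.51

coffee: 8.4 × (14/16) = 8.4 × 0.875000 = 7.3500
eggs: 14.1 × (5/4) = 14.1 × 1.250000 = 17.6250
detergent: 44.4 × (12/11) = 44.4 × 1.090909 = 48.4364
newspaper: 33.1 × (1/1) = 33.1 × 1.000000 = 33.1000
Index = Σ wᵢ·(p₁ᵢ/p₀ᵢ) = 7.3500 + 17.6250 + 48.4364 + 33.1000 = 106.5114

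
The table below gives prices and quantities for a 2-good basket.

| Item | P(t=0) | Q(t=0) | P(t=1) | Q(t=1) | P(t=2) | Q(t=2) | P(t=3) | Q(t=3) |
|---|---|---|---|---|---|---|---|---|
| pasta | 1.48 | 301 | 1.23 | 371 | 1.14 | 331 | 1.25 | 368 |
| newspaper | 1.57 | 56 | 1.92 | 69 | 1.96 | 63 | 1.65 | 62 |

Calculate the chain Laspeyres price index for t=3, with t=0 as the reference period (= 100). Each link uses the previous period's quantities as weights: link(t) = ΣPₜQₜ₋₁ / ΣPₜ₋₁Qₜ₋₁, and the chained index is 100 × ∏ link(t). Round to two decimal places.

Link t=0→t=1:
ΣP(t=1)Q(t=0) = 1.23×301 + 1.92×56 = 370.23 + 107.52 = 477.75
ΣP(t=0)Q(t=0) = 1.48×301 + 1.57×56 = 445.48 + 87.92 = 533.4
link = 477.75/533.4 = 0.895669
Link t=1→t=2:
ΣP(t=2)Q(t=1) = 1.14×371 + 1.96×69 = 422.94 + 135.24 = 558.18
ΣP(t=1)Q(t=1) = 1.23×371 + 1.92×69 = 456.33 + 132.48 = 588.81
link = 558.18/588.81 = 0.947980
Link t=2→t=3:
ΣP(t=3)Q(t=2) = 1.25×331 + 1.65×63 = 413.75 + 103.95 = 517.7
ΣP(t=2)Q(t=2) = 1.14×331 + 1.96×63 = 377.34 + 123.48 = 500.82
link = 517.7/500.82 = 1.033705
Chained index = 100 × 0.895669 × 0.947980 × 1.033705 = 87.7694

87.77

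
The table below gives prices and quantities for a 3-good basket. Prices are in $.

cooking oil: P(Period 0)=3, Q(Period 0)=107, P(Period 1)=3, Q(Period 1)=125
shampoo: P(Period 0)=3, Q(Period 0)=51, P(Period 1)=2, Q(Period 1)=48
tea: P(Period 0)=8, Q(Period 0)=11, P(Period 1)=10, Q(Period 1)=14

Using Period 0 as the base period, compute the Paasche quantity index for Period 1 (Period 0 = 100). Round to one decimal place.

114.6

Paasche quantity index uses current-period prices as weights.
ΣP(Period 1)·Q(Period 1) = 3×125 + 2×48 + 10×14 = 375 + 96 + 140 = 611
ΣP(Period 1)·Q(Period 0) = 3×107 + 2×51 + 10×11 = 321 + 102 + 110 = 533
Index = 611 / 533 × 100 = 114.6341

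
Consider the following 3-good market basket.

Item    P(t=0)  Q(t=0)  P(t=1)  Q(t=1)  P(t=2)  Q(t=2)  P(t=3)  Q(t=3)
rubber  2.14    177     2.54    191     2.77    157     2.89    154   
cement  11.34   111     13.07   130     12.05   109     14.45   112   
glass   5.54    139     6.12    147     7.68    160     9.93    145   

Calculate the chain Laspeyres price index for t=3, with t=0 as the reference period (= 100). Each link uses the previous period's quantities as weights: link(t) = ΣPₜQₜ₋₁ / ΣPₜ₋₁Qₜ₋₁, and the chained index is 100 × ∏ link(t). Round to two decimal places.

Link t=0→t=1:
ΣP(t=1)Q(t=0) = 2.54×177 + 13.07×111 + 6.12×139 = 449.58 + 1450.77 + 850.68 = 2751.03
ΣP(t=0)Q(t=0) = 2.14×177 + 11.34×111 + 5.54×139 = 378.78 + 1258.74 + 770.06 = 2407.58
link = 2751.03/2407.58 = 1.142654
Link t=1→t=2:
ΣP(t=2)Q(t=1) = 2.77×191 + 12.05×130 + 7.68×147 = 529.07 + 1566.5 + 1128.96 = 3224.53
ΣP(t=1)Q(t=1) = 2.54×191 + 13.07×130 + 6.12×147 = 485.14 + 1699.1 + 899.64 = 3083.88
link = 3224.53/3083.88 = 1.045608
Link t=2→t=3:
ΣP(t=3)Q(t=2) = 2.89×157 + 14.45×109 + 9.93×160 = 453.73 + 1575.05 + 1588.8 = 3617.58
ΣP(t=2)Q(t=2) = 2.77×157 + 12.05×109 + 7.68×160 = 434.89 + 1313.45 + 1228.8 = 2977.14
link = 3617.58/2977.14 = 1.215119
Chained index = 100 × 1.142654 × 1.045608 × 1.215119 = 145.1785

145.18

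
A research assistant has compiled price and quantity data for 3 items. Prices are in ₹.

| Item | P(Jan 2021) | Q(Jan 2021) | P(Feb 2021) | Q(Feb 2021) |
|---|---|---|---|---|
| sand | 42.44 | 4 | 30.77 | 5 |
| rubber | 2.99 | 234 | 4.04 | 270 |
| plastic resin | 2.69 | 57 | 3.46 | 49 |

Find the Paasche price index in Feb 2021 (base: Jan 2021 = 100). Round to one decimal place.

Paasche price index uses current-period quantities as weights.
ΣP(Feb 2021)·Q(Feb 2021) = 30.77×5 + 4.04×270 + 3.46×49 = 153.85 + 1090.8 + 169.54 = 1414.19
ΣP(Jan 2021)·Q(Feb 2021) = 42.44×5 + 2.99×270 + 2.69×49 = 212.2 + 807.3 + 131.81 = 1151.31
Index = 1414.19 / 1151.31 × 100 = 122.8331

122.8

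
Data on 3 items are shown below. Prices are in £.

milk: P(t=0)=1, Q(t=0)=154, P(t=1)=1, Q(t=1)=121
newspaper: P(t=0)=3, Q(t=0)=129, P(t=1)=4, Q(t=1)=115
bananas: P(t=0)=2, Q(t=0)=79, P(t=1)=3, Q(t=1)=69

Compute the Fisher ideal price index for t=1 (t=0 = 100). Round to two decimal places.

130.11

Laspeyres component (base-period weights):
ΣP(t=1)Q(t=0) = 1×154 + 4×129 + 3×79 = 154 + 516 + 237 = 907
ΣP(t=0)Q(t=0) = 1×154 + 3×129 + 2×79 = 154 + 387 + 158 = 699
L = 907 / 699 × 100 = 129.7568
Paasche component (current-period weights):
ΣP(t=1)Q(t=1) = 1×121 + 4×115 + 3×69 = 121 + 460 + 207 = 788
ΣP(t=0)Q(t=1) = 1×121 + 3×115 + 2×69 = 121 + 345 + 138 = 604
P = 788 / 604 × 100 = 130.4636
Fisher = √(L × P) = √(129.7568 × 130.4636) = 130.1097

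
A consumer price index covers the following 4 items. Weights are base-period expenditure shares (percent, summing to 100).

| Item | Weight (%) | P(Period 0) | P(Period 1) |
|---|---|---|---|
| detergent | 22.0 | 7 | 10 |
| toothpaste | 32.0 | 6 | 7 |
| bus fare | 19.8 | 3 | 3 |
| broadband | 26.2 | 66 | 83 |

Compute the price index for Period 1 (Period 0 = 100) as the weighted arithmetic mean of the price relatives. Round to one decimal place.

detergent: 22.0 × (10/7) = 22.0 × 1.428571 = 31.4286
toothpaste: 32.0 × (7/6) = 32.0 × 1.166667 = 37.3333
bus fare: 19.8 × (3/3) = 19.8 × 1.000000 = 19.8000
broadband: 26.2 × (83/66) = 26.2 × 1.257576 = 32.9485
Index = Σ wᵢ·(p₁ᵢ/p₀ᵢ) = 31.4286 + 37.3333 + 19.8000 + 32.9485 = 121.5104

121.5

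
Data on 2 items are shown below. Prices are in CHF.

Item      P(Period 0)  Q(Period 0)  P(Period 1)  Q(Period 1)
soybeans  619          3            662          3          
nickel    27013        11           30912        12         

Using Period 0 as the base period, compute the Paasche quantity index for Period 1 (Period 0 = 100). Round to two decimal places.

109.04

Paasche quantity index uses current-period prices as weights.
ΣP(Period 1)·Q(Period 1) = 662×3 + 30912×12 = 1986 + 370944 = 372930
ΣP(Period 1)·Q(Period 0) = 662×3 + 30912×11 = 1986 + 340032 = 342018
Index = 372930 / 342018 × 100 = 109.0381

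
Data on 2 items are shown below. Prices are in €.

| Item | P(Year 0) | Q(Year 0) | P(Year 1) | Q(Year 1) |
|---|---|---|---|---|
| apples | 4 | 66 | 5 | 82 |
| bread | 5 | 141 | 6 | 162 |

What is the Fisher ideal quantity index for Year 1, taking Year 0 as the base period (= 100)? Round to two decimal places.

Laspeyres component (base-period weights):
ΣP(Year 0)Q(Year 1) = 4×82 + 5×162 = 328 + 810 = 1138
ΣP(Year 0)Q(Year 0) = 4×66 + 5×141 = 264 + 705 = 969
L = 1138 / 969 × 100 = 117.4407
Paasche component (current-period weights):
ΣP(Year 1)Q(Year 1) = 5×82 + 6×162 = 410 + 972 = 1382
ΣP(Year 1)Q(Year 0) = 5×66 + 6×141 = 330 + 846 = 1176
P = 1382 / 1176 × 100 = 117.5170
Fisher = √(L × P) = √(117.4407 × 117.5170) = 117.4788

117.48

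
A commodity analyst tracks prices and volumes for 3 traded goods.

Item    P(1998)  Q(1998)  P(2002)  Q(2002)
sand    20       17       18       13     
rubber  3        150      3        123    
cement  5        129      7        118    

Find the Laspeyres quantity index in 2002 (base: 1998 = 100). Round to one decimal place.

84.9

Laspeyres quantity index uses base-period prices as weights.
ΣP(1998)·Q(2002) = 20×13 + 3×123 + 5×118 = 260 + 369 + 590 = 1219
ΣP(1998)·Q(1998) = 20×17 + 3×150 + 5×129 = 340 + 450 + 645 = 1435
Index = 1219 / 1435 × 100 = 84.9477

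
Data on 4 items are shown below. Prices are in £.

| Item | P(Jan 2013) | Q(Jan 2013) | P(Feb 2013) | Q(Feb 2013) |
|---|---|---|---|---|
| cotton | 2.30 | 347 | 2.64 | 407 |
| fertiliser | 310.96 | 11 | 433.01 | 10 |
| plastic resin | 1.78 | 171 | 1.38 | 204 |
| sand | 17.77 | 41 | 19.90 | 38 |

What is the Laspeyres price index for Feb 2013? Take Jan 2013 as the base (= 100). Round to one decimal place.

Laspeyres price index uses base-period quantities as weights.
ΣP(Feb 2013)·Q(Jan 2013) = 2.64×347 + 433.01×11 + 1.38×171 + 19.90×41 = 916.08 + 4763.11 + 235.98 + 815.9 = 6731.07
ΣP(Jan 2013)·Q(Jan 2013) = 2.30×347 + 310.96×11 + 1.78×171 + 17.77×41 = 798.1 + 3420.56 + 304.38 + 728.57 = 5251.61
Index = 6731.07 / 5251.61 × 100 = 128.1716

128.2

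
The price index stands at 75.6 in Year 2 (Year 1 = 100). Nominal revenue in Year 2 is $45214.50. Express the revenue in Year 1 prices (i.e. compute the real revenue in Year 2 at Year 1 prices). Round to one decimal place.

59807.5

Real = Nominal ÷ (Index/100) = 45214.50 ÷ (75.6/100)
     = 45214.50 ÷ 0.756 = 59807.5397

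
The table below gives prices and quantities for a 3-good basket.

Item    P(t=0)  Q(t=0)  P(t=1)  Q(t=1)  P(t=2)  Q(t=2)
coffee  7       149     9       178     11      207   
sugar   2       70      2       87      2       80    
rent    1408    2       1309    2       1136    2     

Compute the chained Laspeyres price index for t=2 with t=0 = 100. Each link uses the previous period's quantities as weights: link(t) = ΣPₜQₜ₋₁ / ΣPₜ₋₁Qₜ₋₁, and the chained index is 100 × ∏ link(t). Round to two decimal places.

Link t=0→t=1:
ΣP(t=1)Q(t=0) = 9×149 + 2×70 + 1309×2 = 1341 + 140 + 2618 = 4099
ΣP(t=0)Q(t=0) = 7×149 + 2×70 + 1408×2 = 1043 + 140 + 2816 = 3999
link = 4099/3999 = 1.025006
Link t=1→t=2:
ΣP(t=2)Q(t=1) = 11×178 + 2×87 + 1136×2 = 1958 + 174 + 2272 = 4404
ΣP(t=1)Q(t=1) = 9×178 + 2×87 + 1309×2 = 1602 + 174 + 2618 = 4394
link = 4404/4394 = 1.002276
Chained index = 100 × 1.025006 × 1.002276 = 102.7339

102.73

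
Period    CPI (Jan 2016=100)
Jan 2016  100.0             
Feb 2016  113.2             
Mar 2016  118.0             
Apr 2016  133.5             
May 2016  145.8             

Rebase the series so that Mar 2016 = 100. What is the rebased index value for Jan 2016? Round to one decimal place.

84.7

Rebased(Jan 2016) = 100.0 / 118.0 × 100 = 84.7458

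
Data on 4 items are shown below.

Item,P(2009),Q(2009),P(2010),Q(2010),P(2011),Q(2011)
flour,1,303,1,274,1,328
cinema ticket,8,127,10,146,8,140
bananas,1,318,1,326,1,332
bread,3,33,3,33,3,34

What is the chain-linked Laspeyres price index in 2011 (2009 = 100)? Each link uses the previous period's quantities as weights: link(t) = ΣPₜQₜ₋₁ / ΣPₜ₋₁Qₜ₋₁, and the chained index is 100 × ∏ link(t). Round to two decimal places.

99.13

Link 2009→2010:
ΣP(2010)Q(2009) = 1×303 + 10×127 + 1×318 + 3×33 = 303 + 1270 + 318 + 99 = 1990
ΣP(2009)Q(2009) = 1×303 + 8×127 + 1×318 + 3×33 = 303 + 1016 + 318 + 99 = 1736
link = 1990/1736 = 1.146313
Link 2010→2011:
ΣP(2011)Q(2010) = 1×274 + 8×146 + 1×326 + 3×33 = 274 + 1168 + 326 + 99 = 1867
ΣP(2010)Q(2010) = 1×274 + 10×146 + 1×326 + 3×33 = 274 + 1460 + 326 + 99 = 2159
link = 1867/2159 = 0.864752
Chained index = 100 × 1.146313 × 0.864752 = 99.1277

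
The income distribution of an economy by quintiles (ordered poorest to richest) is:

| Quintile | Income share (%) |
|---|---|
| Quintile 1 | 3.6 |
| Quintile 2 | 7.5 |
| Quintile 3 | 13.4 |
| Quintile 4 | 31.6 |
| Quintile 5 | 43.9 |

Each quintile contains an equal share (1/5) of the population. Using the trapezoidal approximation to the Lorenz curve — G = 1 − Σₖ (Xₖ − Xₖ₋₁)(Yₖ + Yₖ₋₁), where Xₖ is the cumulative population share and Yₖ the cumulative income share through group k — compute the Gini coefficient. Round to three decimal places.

0.419

Cumulative income shares Yₖ: 0.0360, 0.1110, 0.2450, 0.5610, 1.0000
Σ (Xₖ−Xₖ₋₁)(Yₖ+Yₖ₋₁) = (1/5)(0.0360+0.0000) + (1/5)(0.1110+0.0360) + (1/5)(0.2450+0.1110) + (1/5)(0.5610+0.2450) + (1/5)(1.0000+0.5610)
  = 0.0072 + 0.0294 + 0.0712 + 0.1612 + 0.3122 = 0.5812
G = 1 − 0.5812 = 0.4188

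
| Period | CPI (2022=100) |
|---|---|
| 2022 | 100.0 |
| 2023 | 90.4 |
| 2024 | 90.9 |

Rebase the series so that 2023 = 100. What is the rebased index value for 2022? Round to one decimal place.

Rebased(2022) = 100.0 / 90.4 × 100 = 110.6195

110.6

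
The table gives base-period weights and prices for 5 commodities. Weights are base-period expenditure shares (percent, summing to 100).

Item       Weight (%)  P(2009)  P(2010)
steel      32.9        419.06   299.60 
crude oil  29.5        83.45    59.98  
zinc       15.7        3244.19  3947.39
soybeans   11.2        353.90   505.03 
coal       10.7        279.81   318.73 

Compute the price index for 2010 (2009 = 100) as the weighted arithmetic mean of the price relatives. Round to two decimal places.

92.00

steel: 32.9 × (299.60/419.06) = 32.9 × 0.714933 = 23.5213
crude oil: 29.5 × (59.98/83.45) = 29.5 × 0.718754 = 21.2032
zinc: 15.7 × (3947.39/3244.19) = 15.7 × 1.216757 = 19.1031
soybeans: 11.2 × (505.03/353.90) = 11.2 × 1.427042 = 15.9829
coal: 10.7 × (318.73/279.81) = 10.7 × 1.139094 = 12.1883
Index = Σ wᵢ·(p₁ᵢ/p₀ᵢ) = 23.5213 + 21.2032 + 19.1031 + 15.9829 + 12.1883 = 91.9988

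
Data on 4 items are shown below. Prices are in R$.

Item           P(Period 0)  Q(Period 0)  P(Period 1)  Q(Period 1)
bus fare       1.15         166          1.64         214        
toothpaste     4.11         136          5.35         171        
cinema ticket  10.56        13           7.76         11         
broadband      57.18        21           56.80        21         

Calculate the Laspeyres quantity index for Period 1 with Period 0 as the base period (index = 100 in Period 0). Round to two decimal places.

Laspeyres quantity index uses base-period prices as weights.
ΣP(Period 0)·Q(Period 1) = 1.15×214 + 4.11×171 + 10.56×11 + 57.18×21 = 246.1 + 702.81 + 116.16 + 1200.78 = 2265.85
ΣP(Period 0)·Q(Period 0) = 1.15×166 + 4.11×136 + 10.56×13 + 57.18×21 = 190.9 + 558.96 + 137.28 + 1200.78 = 2087.92
Index = 2265.85 / 2087.92 × 100 = 108.5219

108.52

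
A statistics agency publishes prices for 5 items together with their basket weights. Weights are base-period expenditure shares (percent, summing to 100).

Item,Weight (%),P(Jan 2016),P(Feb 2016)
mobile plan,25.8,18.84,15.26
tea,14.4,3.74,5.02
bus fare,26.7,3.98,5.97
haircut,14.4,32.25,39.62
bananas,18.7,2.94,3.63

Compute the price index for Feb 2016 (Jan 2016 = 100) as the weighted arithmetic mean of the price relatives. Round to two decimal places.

121.06

mobile plan: 25.8 × (15.26/18.84) = 25.8 × 0.809979 = 20.8975
tea: 14.4 × (5.02/3.74) = 14.4 × 1.342246 = 19.3283
bus fare: 26.7 × (5.97/3.98) = 26.7 × 1.500000 = 40.0500
haircut: 14.4 × (39.62/32.25) = 14.4 × 1.228527 = 17.6908
bananas: 18.7 × (3.63/2.94) = 18.7 × 1.234694 = 23.0888
Index = Σ wᵢ·(p₁ᵢ/p₀ᵢ) = 20.8975 + 19.3283 + 40.0500 + 17.6908 + 23.0888 = 121.0554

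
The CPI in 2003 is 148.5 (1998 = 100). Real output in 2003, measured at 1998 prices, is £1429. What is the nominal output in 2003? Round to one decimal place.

2122.1

Nominal = Real × (Index/100) = 1429 × (148.5/100)
        = 1429 × 1.485 = 2122.0650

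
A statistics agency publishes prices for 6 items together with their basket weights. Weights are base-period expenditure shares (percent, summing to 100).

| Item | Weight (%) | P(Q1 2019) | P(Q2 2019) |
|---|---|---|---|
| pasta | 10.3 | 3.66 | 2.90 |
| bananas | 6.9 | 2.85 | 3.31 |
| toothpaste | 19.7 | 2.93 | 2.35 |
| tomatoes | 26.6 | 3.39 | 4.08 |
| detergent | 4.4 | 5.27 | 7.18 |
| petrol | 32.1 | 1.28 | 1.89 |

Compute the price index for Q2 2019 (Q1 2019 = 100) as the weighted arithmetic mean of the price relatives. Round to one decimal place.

pasta: 10.3 × (2.90/3.66) = 10.3 × 0.792350 = 8.1612
bananas: 6.9 × (3.31/2.85) = 6.9 × 1.161404 = 8.0137
toothpaste: 19.7 × (2.35/2.93) = 19.7 × 0.802048 = 15.8003
tomatoes: 26.6 × (4.08/3.39) = 26.6 × 1.203540 = 32.0142
detergent: 4.4 × (7.18/5.27) = 4.4 × 1.362429 = 5.9947
petrol: 32.1 × (1.89/1.28) = 32.1 × 1.476562 = 47.3977
Index = Σ wᵢ·(p₁ᵢ/p₀ᵢ) = 8.1612 + 8.0137 + 15.8003 + 32.0142 + 5.9947 + 47.3977 = 117.3817

117.4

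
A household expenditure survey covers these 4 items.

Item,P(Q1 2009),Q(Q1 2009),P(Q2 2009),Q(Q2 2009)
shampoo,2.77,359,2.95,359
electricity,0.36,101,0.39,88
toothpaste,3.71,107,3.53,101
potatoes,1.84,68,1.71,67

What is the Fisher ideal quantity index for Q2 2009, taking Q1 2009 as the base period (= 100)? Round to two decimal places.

Laspeyres component (base-period weights):
ΣP(Q1 2009)Q(Q2 2009) = 2.77×359 + 0.36×88 + 3.71×101 + 1.84×67 = 994.43 + 31.68 + 374.71 + 123.28 = 1524.1
ΣP(Q1 2009)Q(Q1 2009) = 2.77×359 + 0.36×101 + 3.71×107 + 1.84×68 = 994.43 + 36.36 + 396.97 + 125.12 = 1552.88
L = 1524.1 / 1552.88 × 100 = 98.1467
Paasche component (current-period weights):
ΣP(Q2 2009)Q(Q2 2009) = 2.95×359 + 0.39×88 + 3.53×101 + 1.71×67 = 1059.05 + 34.32 + 356.53 + 114.57 = 1564.47
ΣP(Q2 2009)Q(Q1 2009) = 2.95×359 + 0.39×101 + 3.53×107 + 1.71×68 = 1059.05 + 39.39 + 377.71 + 116.28 = 1592.43
P = 1564.47 / 1592.43 × 100 = 98.2442
Fisher = √(L × P) = √(98.1467 × 98.2442) = 98.1954

98.20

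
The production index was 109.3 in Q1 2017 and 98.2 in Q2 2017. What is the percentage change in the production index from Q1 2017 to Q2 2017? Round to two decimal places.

-10.16%

Change = (98.2 − 109.3) / 109.3 × 100
       = -11.1 / 109.3 × 100 = -10.1555%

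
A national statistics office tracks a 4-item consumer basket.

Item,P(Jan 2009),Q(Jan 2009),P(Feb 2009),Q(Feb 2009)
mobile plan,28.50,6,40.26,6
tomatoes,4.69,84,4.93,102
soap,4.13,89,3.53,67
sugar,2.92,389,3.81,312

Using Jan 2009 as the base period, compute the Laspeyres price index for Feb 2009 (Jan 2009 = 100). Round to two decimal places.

Laspeyres price index uses base-period quantities as weights.
ΣP(Feb 2009)·Q(Jan 2009) = 40.26×6 + 4.93×84 + 3.53×89 + 3.81×389 = 241.56 + 414.12 + 314.17 + 1482.09 = 2451.94
ΣP(Jan 2009)·Q(Jan 2009) = 28.50×6 + 4.69×84 + 4.13×89 + 2.92×389 = 171 + 393.96 + 367.57 + 1135.88 = 2068.41
Index = 2451.94 / 2068.41 × 100 = 118.5423

118.54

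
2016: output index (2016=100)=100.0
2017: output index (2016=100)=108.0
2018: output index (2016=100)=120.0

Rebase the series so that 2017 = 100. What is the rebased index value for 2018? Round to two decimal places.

111.11

Rebased(2018) = 120.0 / 108.0 × 100 = 111.1111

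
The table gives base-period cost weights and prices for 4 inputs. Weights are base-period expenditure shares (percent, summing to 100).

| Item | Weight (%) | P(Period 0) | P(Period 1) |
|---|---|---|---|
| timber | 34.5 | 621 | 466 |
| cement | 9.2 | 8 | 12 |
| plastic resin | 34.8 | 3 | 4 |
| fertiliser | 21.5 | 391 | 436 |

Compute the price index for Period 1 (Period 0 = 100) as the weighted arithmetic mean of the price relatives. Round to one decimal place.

timber: 34.5 × (466/621) = 34.5 × 0.750403 = 25.8889
cement: 9.2 × (12/8) = 9.2 × 1.500000 = 13.8000
plastic resin: 34.8 × (4/3) = 34.8 × 1.333333 = 46.4000
fertiliser: 21.5 × (436/391) = 21.5 × 1.115090 = 23.9744
Index = Σ wᵢ·(p₁ᵢ/p₀ᵢ) = 25.8889 + 13.8000 + 46.4000 + 23.9744 = 110.0633

110.1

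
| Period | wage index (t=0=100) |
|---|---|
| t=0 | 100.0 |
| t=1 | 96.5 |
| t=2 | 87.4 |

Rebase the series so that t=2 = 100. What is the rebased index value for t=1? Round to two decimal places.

110.41

Rebased(t=1) = 96.5 / 87.4 × 100 = 110.4119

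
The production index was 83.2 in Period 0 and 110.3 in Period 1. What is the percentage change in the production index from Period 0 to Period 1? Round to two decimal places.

Change = (110.3 − 83.2) / 83.2 × 100
       = 27.1 / 83.2 × 100 = 32.5721%

32.57%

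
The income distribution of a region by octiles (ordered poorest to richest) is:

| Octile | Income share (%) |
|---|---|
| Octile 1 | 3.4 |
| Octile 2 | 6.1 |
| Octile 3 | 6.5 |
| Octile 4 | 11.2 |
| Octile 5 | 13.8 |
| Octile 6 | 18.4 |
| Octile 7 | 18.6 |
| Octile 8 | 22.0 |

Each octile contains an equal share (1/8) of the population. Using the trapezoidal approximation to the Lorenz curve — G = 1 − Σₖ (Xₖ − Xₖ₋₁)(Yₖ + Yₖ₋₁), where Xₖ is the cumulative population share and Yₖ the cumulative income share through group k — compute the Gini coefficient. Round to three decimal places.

Cumulative income shares Yₖ: 0.0340, 0.0950, 0.1600, 0.2720, 0.4100, 0.5940, 0.7800, 1.0000
Σ (Xₖ−Xₖ₋₁)(Yₖ+Yₖ₋₁) = (1/8)(0.0340+0.0000) + (1/8)(0.0950+0.0340) + (1/8)(0.1600+0.0950) + (1/8)(0.2720+0.1600) + (1/8)(0.4100+0.2720) + (1/8)(0.5940+0.4100) + (1/8)(0.7800+0.5940) + (1/8)(1.0000+0.7800)
  = 0.0043 + 0.0161 + 0.0319 + 0.0540 + 0.0853 + 0.1255 + 0.1718 + 0.2225 = 0.7113
G = 1 − 0.7113 = 0.2887

0.289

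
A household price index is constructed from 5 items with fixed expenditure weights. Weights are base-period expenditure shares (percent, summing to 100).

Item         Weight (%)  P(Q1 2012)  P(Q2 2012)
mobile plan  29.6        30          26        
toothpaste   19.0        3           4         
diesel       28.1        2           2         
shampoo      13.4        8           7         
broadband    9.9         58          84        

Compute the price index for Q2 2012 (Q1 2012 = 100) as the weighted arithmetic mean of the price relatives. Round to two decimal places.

mobile plan: 29.6 × (26/30) = 29.6 × 0.866667 = 25.6533
toothpaste: 19.0 × (4/3) = 19.0 × 1.333333 = 25.3333
diesel: 28.1 × (2/2) = 28.1 × 1.000000 = 28.1000
shampoo: 13.4 × (7/8) = 13.4 × 0.875000 = 11.7250
broadband: 9.9 × (84/58) = 9.9 × 1.448276 = 14.3379
Index = Σ wᵢ·(p₁ᵢ/p₀ᵢ) = 25.6533 + 25.3333 + 28.1000 + 11.7250 + 14.3379 = 105.1496

105.15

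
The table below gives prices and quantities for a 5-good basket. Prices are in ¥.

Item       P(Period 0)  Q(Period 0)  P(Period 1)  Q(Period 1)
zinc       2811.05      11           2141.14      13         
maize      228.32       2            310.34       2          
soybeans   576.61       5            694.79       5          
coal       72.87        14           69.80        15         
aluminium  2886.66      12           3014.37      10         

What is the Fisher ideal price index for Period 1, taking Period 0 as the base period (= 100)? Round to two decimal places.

Laspeyres component (base-period weights):
ΣP(Period 1)Q(Period 0) = 2141.14×11 + 310.34×2 + 694.79×5 + 69.80×14 + 3014.37×12 = 23552.54 + 620.68 + 3473.95 + 977.2 + 36172.44 = 64796.81
ΣP(Period 0)Q(Period 0) = 2811.05×11 + 228.32×2 + 576.61×5 + 72.87×14 + 2886.66×12 = 30921.55 + 456.64 + 2883.05 + 1020.18 + 34639.92 = 69921.34
L = 64796.81 / 69921.34 × 100 = 92.6710
Paasche component (current-period weights):
ΣP(Period 1)Q(Period 1) = 2141.14×13 + 310.34×2 + 694.79×5 + 69.80×15 + 3014.37×10 = 27834.82 + 620.68 + 3473.95 + 1047 + 30143.7 = 63120.15
ΣP(Period 0)Q(Period 1) = 2811.05×13 + 228.32×2 + 576.61×5 + 72.87×15 + 2886.66×10 = 36543.65 + 456.64 + 2883.05 + 1093.05 + 28866.6 = 69842.99
P = 63120.15 / 69842.99 × 100 = 90.3744
Fisher = √(L × P) = √(92.6710 × 90.3744) = 91.5155

91.52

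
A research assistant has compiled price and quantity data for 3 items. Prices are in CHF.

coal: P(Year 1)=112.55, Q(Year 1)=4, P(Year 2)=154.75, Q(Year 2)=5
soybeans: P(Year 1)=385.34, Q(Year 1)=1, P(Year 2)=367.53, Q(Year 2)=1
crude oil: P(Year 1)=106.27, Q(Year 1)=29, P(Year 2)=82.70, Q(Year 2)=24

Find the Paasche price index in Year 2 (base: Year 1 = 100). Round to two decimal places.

Paasche price index uses current-period quantities as weights.
ΣP(Year 2)·Q(Year 2) = 154.75×5 + 367.53×1 + 82.70×24 = 773.75 + 367.53 + 1984.8 = 3126.08
ΣP(Year 1)·Q(Year 2) = 112.55×5 + 385.34×1 + 106.27×24 = 562.75 + 385.34 + 2550.48 = 3498.57
Index = 3126.08 / 3498.57 × 100 = 89.3531

89.35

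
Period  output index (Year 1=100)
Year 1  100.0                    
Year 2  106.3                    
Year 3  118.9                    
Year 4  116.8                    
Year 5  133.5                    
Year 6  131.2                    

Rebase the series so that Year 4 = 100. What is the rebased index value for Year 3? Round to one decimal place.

101.8

Rebased(Year 3) = 118.9 / 116.8 × 100 = 101.7979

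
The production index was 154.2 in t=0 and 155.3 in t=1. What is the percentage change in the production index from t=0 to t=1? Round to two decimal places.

0.71%

Change = (155.3 − 154.2) / 154.2 × 100
       = 1.1 / 154.2 × 100 = 0.7134%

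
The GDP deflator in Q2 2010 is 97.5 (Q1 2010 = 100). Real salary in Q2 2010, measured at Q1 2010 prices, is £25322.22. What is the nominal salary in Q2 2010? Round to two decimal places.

Nominal = Real × (Index/100) = 25322.22 × (97.5/100)
        = 25322.22 × 0.975 = 24689.1645

24689.16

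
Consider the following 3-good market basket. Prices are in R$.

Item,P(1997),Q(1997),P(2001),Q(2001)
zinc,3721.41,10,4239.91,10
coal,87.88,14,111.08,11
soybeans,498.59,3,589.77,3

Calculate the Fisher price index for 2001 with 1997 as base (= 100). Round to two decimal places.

Laspeyres component (base-period weights):
ΣP(2001)Q(1997) = 4239.91×10 + 111.08×14 + 589.77×3 = 42399.1 + 1555.12 + 1769.31 = 45723.53
ΣP(1997)Q(1997) = 3721.41×10 + 87.88×14 + 498.59×3 = 37214.1 + 1230.32 + 1495.77 = 39940.19
L = 45723.53 / 39940.19 × 100 = 114.4800
Paasche component (current-period weights):
ΣP(2001)Q(2001) = 4239.91×10 + 111.08×11 + 589.77×3 = 42399.1 + 1221.88 + 1769.31 = 45390.29
ΣP(1997)Q(2001) = 3721.41×10 + 87.88×11 + 498.59×3 = 37214.1 + 966.68 + 1495.77 = 39676.55
P = 45390.29 / 39676.55 × 100 = 114.4008
Fisher = √(L × P) = √(114.4800 × 114.4008) = 114.4404

114.44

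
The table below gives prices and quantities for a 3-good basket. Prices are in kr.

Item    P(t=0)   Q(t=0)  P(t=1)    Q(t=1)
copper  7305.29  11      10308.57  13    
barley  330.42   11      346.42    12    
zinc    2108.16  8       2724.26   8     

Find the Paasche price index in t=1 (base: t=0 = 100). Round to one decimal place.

138.1

Paasche price index uses current-period quantities as weights.
ΣP(t=1)·Q(t=1) = 10308.57×13 + 346.42×12 + 2724.26×8 = 134011.41 + 4157.04 + 21794.08 = 159962.53
ΣP(t=0)·Q(t=1) = 7305.29×13 + 330.42×12 + 2108.16×8 = 94968.77 + 3965.04 + 16865.28 = 115799.09
Index = 159962.53 / 115799.09 × 100 = 138.1380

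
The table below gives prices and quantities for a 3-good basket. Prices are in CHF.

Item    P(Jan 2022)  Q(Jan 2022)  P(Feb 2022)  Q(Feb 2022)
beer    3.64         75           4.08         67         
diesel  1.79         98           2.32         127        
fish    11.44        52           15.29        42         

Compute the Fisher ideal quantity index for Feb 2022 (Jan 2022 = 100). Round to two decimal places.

Laspeyres component (base-period weights):
ΣP(Jan 2022)Q(Feb 2022) = 3.64×67 + 1.79×127 + 11.44×42 = 243.88 + 227.33 + 480.48 = 951.69
ΣP(Jan 2022)Q(Jan 2022) = 3.64×75 + 1.79×98 + 11.44×52 = 273 + 175.42 + 594.88 = 1043.3
L = 951.69 / 1043.3 × 100 = 91.2192
Paasche component (current-period weights):
ΣP(Feb 2022)Q(Feb 2022) = 4.08×67 + 2.32×127 + 15.29×42 = 273.36 + 294.64 + 642.18 = 1210.18
ΣP(Feb 2022)Q(Jan 2022) = 4.08×75 + 2.32×98 + 15.29×52 = 306 + 227.36 + 795.08 = 1328.44
P = 1210.18 / 1328.44 × 100 = 91.0978
Fisher = √(L × P) = √(91.2192 × 91.0978) = 91.1585

91.16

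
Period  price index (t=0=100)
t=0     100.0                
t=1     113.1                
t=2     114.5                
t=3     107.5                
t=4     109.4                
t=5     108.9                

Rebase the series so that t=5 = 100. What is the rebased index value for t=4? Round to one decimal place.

Rebased(t=4) = 109.4 / 108.9 × 100 = 100.4591

100.5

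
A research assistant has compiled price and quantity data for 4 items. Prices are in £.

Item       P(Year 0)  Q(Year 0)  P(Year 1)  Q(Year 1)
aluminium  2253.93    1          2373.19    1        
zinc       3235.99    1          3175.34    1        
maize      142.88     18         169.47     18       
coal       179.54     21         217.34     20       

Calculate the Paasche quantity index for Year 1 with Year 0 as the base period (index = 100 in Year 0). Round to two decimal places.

98.35

Paasche quantity index uses current-period prices as weights.
ΣP(Year 1)·Q(Year 1) = 2373.19×1 + 3175.34×1 + 169.47×18 + 217.34×20 = 2373.19 + 3175.34 + 3050.46 + 4346.8 = 12945.79
ΣP(Year 1)·Q(Year 0) = 2373.19×1 + 3175.34×1 + 169.47×18 + 217.34×21 = 2373.19 + 3175.34 + 3050.46 + 4564.14 = 13163.13
Index = 12945.79 / 13163.13 × 100 = 98.3489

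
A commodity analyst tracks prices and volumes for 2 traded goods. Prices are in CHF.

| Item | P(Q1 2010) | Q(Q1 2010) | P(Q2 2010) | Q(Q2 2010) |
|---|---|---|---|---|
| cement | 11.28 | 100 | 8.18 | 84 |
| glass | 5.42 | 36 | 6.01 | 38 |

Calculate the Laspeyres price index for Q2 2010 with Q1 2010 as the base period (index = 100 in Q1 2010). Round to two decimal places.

78.18

Laspeyres price index uses base-period quantities as weights.
ΣP(Q2 2010)·Q(Q1 2010) = 8.18×100 + 6.01×36 = 818 + 216.36 = 1034.36
ΣP(Q1 2010)·Q(Q1 2010) = 11.28×100 + 5.42×36 = 1128 + 195.12 = 1323.12
Index = 1034.36 / 1323.12 × 100 = 78.1758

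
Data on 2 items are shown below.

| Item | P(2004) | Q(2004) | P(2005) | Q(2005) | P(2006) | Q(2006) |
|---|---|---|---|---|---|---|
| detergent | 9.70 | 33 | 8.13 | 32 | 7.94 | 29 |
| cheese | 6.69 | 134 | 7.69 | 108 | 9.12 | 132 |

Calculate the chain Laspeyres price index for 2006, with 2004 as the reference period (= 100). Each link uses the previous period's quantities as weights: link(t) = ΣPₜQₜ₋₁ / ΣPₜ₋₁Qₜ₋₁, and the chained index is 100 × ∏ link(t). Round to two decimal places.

121.28

Link 2004→2005:
ΣP(2005)Q(2004) = 8.13×33 + 7.69×134 = 268.29 + 1030.46 = 1298.75
ΣP(2004)Q(2004) = 9.70×33 + 6.69×134 = 320.1 + 896.46 = 1216.56
link = 1298.75/1216.56 = 1.067559
Link 2005→2006:
ΣP(2006)Q(2005) = 7.94×32 + 9.12×108 = 254.08 + 984.96 = 1239.04
ΣP(2005)Q(2005) = 8.13×32 + 7.69×108 = 260.16 + 830.52 = 1090.68
link = 1239.04/1090.68 = 1.136025
Chained index = 100 × 1.067559 × 1.136025 = 121.2774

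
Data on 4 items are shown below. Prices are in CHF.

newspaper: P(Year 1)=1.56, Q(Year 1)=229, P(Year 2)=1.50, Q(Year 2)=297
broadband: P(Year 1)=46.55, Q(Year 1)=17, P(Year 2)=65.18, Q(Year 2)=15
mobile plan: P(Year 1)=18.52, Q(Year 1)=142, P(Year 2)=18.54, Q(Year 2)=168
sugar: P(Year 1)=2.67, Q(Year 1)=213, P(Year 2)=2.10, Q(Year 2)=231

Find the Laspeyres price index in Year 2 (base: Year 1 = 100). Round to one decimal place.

104.2

Laspeyres price index uses base-period quantities as weights.
ΣP(Year 2)·Q(Year 1) = 1.50×229 + 65.18×17 + 18.54×142 + 2.10×213 = 343.5 + 1108.06 + 2632.68 + 447.3 = 4531.54
ΣP(Year 1)·Q(Year 1) = 1.56×229 + 46.55×17 + 18.52×142 + 2.67×213 = 357.24 + 791.35 + 2629.84 + 568.71 = 4347.14
Index = 4531.54 / 4347.14 × 100 = 104.2419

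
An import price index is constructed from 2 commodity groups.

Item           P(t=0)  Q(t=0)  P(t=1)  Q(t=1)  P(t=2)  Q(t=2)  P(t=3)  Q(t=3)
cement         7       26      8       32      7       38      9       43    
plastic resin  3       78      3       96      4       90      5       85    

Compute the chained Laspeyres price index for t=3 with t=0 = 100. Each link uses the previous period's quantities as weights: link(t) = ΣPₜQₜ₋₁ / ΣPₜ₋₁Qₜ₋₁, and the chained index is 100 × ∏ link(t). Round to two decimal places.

150.24

Link t=0→t=1:
ΣP(t=1)Q(t=0) = 8×26 + 3×78 = 208 + 234 = 442
ΣP(t=0)Q(t=0) = 7×26 + 3×78 = 182 + 234 = 416
link = 442/416 = 1.062500
Link t=1→t=2:
ΣP(t=2)Q(t=1) = 7×32 + 4×96 = 224 + 384 = 608
ΣP(t=1)Q(t=1) = 8×32 + 3×96 = 256 + 288 = 544
link = 608/544 = 1.117647
Link t=2→t=3:
ΣP(t=3)Q(t=2) = 9×38 + 5×90 = 342 + 450 = 792
ΣP(t=2)Q(t=2) = 7×38 + 4×90 = 266 + 360 = 626
link = 792/626 = 1.265176
Chained index = 100 × 1.062500 × 1.117647 × 1.265176 = 150.2396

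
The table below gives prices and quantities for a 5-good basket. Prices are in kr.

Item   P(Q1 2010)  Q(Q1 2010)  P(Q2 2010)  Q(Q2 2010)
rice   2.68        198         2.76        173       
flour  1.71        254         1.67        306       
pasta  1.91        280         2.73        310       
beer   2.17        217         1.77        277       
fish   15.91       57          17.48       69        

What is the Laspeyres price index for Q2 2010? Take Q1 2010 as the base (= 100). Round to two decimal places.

Laspeyres price index uses base-period quantities as weights.
ΣP(Q2 2010)·Q(Q1 2010) = 2.76×198 + 1.67×254 + 2.73×280 + 1.77×217 + 17.48×57 = 546.48 + 424.18 + 764.4 + 384.09 + 996.36 = 3115.51
ΣP(Q1 2010)·Q(Q1 2010) = 2.68×198 + 1.71×254 + 1.91×280 + 2.17×217 + 15.91×57 = 530.64 + 434.34 + 534.8 + 470.89 + 906.87 = 2877.54
Index = 3115.51 / 2877.54 × 100 = 108.2699

108.27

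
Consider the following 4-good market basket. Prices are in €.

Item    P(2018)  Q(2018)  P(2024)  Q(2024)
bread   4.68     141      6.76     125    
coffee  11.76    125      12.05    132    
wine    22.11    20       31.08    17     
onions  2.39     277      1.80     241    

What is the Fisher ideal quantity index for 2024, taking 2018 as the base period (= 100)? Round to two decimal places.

95.22

Laspeyres component (base-period weights):
ΣP(2018)Q(2024) = 4.68×125 + 11.76×132 + 22.11×17 + 2.39×241 = 585 + 1552.32 + 375.87 + 575.99 = 3089.18
ΣP(2018)Q(2018) = 4.68×141 + 11.76×125 + 22.11×20 + 2.39×277 = 659.88 + 1470 + 442.2 + 662.03 = 3234.11
L = 3089.18 / 3234.11 × 100 = 95.5187
Paasche component (current-period weights):
ΣP(2024)Q(2024) = 6.76×125 + 12.05×132 + 31.08×17 + 1.80×241 = 845 + 1590.6 + 528.36 + 433.8 = 3397.76
ΣP(2024)Q(2018) = 6.76×141 + 12.05×125 + 31.08×20 + 1.80×277 = 953.16 + 1506.25 + 621.6 + 498.6 = 3579.61
P = 3397.76 / 3579.61 × 100 = 94.9198
Fisher = √(L × P) = √(95.5187 × 94.9198) = 95.2188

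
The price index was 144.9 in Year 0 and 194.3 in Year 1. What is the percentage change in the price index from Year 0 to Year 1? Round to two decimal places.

34.09%

Change = (194.3 − 144.9) / 144.9 × 100
       = 49.4 / 144.9 × 100 = 34.0925%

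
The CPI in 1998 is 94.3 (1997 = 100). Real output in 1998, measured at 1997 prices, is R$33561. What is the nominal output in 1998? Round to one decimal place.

31648.0

Nominal = Real × (Index/100) = 33561 × (94.3/100)
        = 33561 × 0.943 = 31648.0230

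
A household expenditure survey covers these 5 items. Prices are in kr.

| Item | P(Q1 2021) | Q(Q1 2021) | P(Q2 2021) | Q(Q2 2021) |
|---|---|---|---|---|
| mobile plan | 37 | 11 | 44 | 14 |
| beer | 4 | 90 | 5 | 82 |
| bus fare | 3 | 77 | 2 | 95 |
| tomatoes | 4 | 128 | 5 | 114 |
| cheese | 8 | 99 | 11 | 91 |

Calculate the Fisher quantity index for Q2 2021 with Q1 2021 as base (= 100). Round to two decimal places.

99.75

Laspeyres component (base-period weights):
ΣP(Q1 2021)Q(Q2 2021) = 37×14 + 4×82 + 3×95 + 4×114 + 8×91 = 518 + 328 + 285 + 456 + 728 = 2315
ΣP(Q1 2021)Q(Q1 2021) = 37×11 + 4×90 + 3×77 + 4×128 + 8×99 = 407 + 360 + 231 + 512 + 792 = 2302
L = 2315 / 2302 × 100 = 100.5647
Paasche component (current-period weights):
ΣP(Q2 2021)Q(Q2 2021) = 44×14 + 5×82 + 2×95 + 5×114 + 11×91 = 616 + 410 + 190 + 570 + 1001 = 2787
ΣP(Q2 2021)Q(Q1 2021) = 44×11 + 5×90 + 2×77 + 5×128 + 11×99 = 484 + 450 + 154 + 640 + 1089 = 2817
P = 2787 / 2817 × 100 = 98.9350
Fisher = √(L × P) = √(100.5647 × 98.9350) = 99.7466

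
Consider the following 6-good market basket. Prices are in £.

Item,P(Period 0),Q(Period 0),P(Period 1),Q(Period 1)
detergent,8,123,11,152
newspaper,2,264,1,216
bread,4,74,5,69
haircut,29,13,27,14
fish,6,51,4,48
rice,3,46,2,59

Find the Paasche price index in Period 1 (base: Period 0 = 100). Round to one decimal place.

104.5

Paasche price index uses current-period quantities as weights.
ΣP(Period 1)·Q(Period 1) = 11×152 + 1×216 + 5×69 + 27×14 + 4×48 + 2×59 = 1672 + 216 + 345 + 378 + 192 + 118 = 2921
ΣP(Period 0)·Q(Period 1) = 8×152 + 2×216 + 4×69 + 29×14 + 6×48 + 3×59 = 1216 + 432 + 276 + 406 + 288 + 177 = 2795
Index = 2921 / 2795 × 100 = 104.5081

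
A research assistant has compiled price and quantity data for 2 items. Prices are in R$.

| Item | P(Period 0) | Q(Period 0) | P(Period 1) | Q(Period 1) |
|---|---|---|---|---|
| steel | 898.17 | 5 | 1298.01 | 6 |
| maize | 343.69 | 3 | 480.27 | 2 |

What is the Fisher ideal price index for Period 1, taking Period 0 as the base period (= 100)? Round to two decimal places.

143.80

Laspeyres component (base-period weights):
ΣP(Period 1)Q(Period 0) = 1298.01×5 + 480.27×3 = 6490.05 + 1440.81 = 7930.86
ΣP(Period 0)Q(Period 0) = 898.17×5 + 343.69×3 = 4490.85 + 1031.07 = 5521.92
L = 7930.86 / 5521.92 × 100 = 143.6250
Paasche component (current-period weights):
ΣP(Period 1)Q(Period 1) = 1298.01×6 + 480.27×2 = 7788.06 + 960.54 = 8748.6
ΣP(Period 0)Q(Period 1) = 898.17×6 + 343.69×2 = 5389.02 + 687.38 = 6076.4
P = 8748.6 / 6076.4 × 100 = 143.9767
Fisher = √(L × P) = √(143.6250 × 143.9767) = 143.8008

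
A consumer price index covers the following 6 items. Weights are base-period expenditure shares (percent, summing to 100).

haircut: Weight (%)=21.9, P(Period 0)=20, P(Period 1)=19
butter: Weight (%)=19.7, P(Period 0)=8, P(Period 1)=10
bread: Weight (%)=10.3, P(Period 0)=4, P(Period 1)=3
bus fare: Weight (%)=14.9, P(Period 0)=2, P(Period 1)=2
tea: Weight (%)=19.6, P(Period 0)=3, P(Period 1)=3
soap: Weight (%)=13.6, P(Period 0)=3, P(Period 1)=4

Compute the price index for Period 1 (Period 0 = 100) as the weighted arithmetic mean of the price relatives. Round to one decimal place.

haircut: 21.9 × (19/20) = 21.9 × 0.950000 = 20.8050
butter: 19.7 × (10/8) = 19.7 × 1.250000 = 24.6250
bread: 10.3 × (3/4) = 10.3 × 0.750000 = 7.7250
bus fare: 14.9 × (2/2) = 14.9 × 1.000000 = 14.9000
tea: 19.6 × (3/3) = 19.6 × 1.000000 = 19.6000
soap: 13.6 × (4/3) = 13.6 × 1.333333 = 18.1333
Index = Σ wᵢ·(p₁ᵢ/p₀ᵢ) = 20.8050 + 24.6250 + 7.7250 + 14.9000 + 19.6000 + 18.1333 = 105.7883

105.8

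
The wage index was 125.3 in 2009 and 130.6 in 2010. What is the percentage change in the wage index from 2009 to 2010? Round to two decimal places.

Change = (130.6 − 125.3) / 125.3 × 100
       = 5.3 / 125.3 × 100 = 4.2298%

4.23%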